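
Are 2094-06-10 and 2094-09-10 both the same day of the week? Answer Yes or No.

From Jun 10, 2094 to Sep 10, 2094 is 92 days.
92 mod 7 = 1, so they are different weekdays.
(Jun 10, 2094 is a Thursday; Sep 10, 2094 is a Friday.)

No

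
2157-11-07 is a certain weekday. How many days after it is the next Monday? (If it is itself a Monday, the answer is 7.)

7

Nov 7, 2157 is a Monday.
From Monday to the next Monday is 7 days.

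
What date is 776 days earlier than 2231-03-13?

−365 (one year) → Mar 13, 2230 (411 left).
−365 (one year) → Mar 13, 2229 (46 left).
−13 → Feb 28, 2229 (end of Feb, 28 days; 33 left).
−28 → Jan 31, 2229 (end of Jan, 31 days; 5 left).
−5 → Jan 26, 2229.

January 26, 2229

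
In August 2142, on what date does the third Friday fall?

August 17, 2142

August 1, 2142 is a Wednesday.
The first Friday is therefore August 3 (2 days later).
The third Friday is 3 + 2×7 = August 17.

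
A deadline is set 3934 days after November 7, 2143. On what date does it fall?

+366 (one year; includes Feb 29, 2144) → Nov 7, 2144 (3568 left).
+365 (one year) → Nov 7, 2145 (3203 left).
+365 (one year) → Nov 7, 2146 (2838 left).
+365 (one year) → Nov 7, 2147 (2473 left).
+366 (one year; includes Feb 29, 2148) → Nov 7, 2148 (2107 left).
+365 (one year) → Nov 7, 2149 (1742 left).
+365 (one year) → Nov 7, 2150 (1377 left).
+365 (one year) → Nov 7, 2151 (1012 left).
+366 (one year; includes Feb 29, 2152) → Nov 7, 2152 (646 left).
+365 (one year) → Nov 7, 2153 (281 left).
Nov has 30 days: +24 → Dec 1, 2153 (257 left).
Dec has 31 days: +31 → Jan 1, 2154 (226 left).
Jan has 31 days: +31 → Feb 1, 2154 (195 left).
Feb has 28 days: +28 → Mar 1, 2154 (167 left).
Mar has 31 days: +31 → Apr 1, 2154 (136 left).
Apr has 30 days: +30 → May 1, 2154 (106 left).
May has 31 days: +31 → Jun 1, 2154 (75 left).
Jun has 30 days: +30 → Jul 1, 2154 (45 left).
Jul has 31 days: +31 → Aug 1, 2154 (14 left).
+14 → Aug 15, 2154.

August 15, 2154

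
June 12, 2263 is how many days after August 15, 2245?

Aug 15, 2245 → Aug 15, 2246: 365 days.
Aug 15, 2246 → Aug 15, 2247: 365 days.
Aug 15, 2247 → Aug 15, 2248: 366 days (Feb 29, 2248 is in that span).
Aug 15, 2248 → Aug 15, 2249: 365 days.
Aug 15, 2249 → Aug 15, 2250: 365 days.
Aug 15, 2250 → Aug 15, 2251: 365 days.
Aug 15, 2251 → Aug 15, 2252: 366 days (Feb 29, 2252 is in that span).
Aug 15, 2252 → Aug 15, 2253: 365 days.
Aug 15, 2253 → Aug 15, 2254: 365 days.
Aug 15, 2254 → Aug 15, 2255: 365 days.
Aug 15, 2255 → Aug 15, 2256: 366 days (Feb 29, 2256 is in that span).
Aug 15, 2256 → Aug 15, 2257: 365 days.
Aug 15, 2257 → Aug 15, 2258: 365 days.
Aug 15, 2258 → Aug 15, 2259: 365 days.
Aug 15, 2259 → Aug 15, 2260: 366 days (Feb 29, 2260 is in that span).
Aug 15, 2260 → Aug 15, 2261: 365 days.
Aug 15, 2261 → Aug 15, 2262: 365 days.
Aug 15, 2262 → Sep 15, 2262: 31 days (August has 31).
Sep 15, 2262 → Oct 15, 2262: 30 days (September has 30).
Oct 15, 2262 → Nov 15, 2262: 31 days (October has 31).
Nov 15, 2262 → Dec 15, 2262: 30 days (November has 30).
Dec 15, 2262 → Jan 15, 2263: 31 days (December has 31).
Jan 15, 2263 → Feb 15, 2263: 31 days (January has 31).
Feb 15, 2263 → Mar 15, 2263: 28 days (February has 28).
Mar 15, 2263 → Apr 15, 2263: 31 days (March has 31).
Apr 15, 2263 → May 15, 2263: 30 days (April has 30).
May 15, 2263 → Jun 12, 2263: 28 days.
Total: 6510 days.

6510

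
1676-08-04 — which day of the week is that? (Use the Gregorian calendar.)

Doomsday rule: the anchor day for the 1600s is Tuesday. For year 76: 76÷12 = 6 r 4, and 4÷4 = 1, so 6+4+1 = 11.
Tuesday + 11 ≡ Saturday — that's 1676's doomsday.
In August the doomsday date is Aug 8.
Aug 4 is 4 days before Aug 8; 4 mod 7 = 4, so Saturday − 4 = Tuesday.

Tuesday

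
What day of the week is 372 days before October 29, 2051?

Saturday

Oct 29, 2051 is a Sunday.
372 mod 7 = 1, so 372 days before a Sunday is Sunday − 1 = Saturday.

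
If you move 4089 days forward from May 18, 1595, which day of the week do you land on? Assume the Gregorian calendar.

Friday

May 18, 1595 is a Thursday.
4089 mod 7 = 1, so 4089 days after a Thursday is Thursday + 1 = Friday.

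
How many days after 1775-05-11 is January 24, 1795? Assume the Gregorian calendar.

May 11, 1775 → May 11, 1776: 366 days (Feb 29, 1776 is in that span).
May 11, 1776 → May 11, 1777: 365 days.
May 11, 1777 → May 11, 1778: 365 days.
May 11, 1778 → May 11, 1779: 365 days.
May 11, 1779 → May 11, 1780: 366 days (Feb 29, 1780 is in that span).
May 11, 1780 → May 11, 1781: 365 days.
May 11, 1781 → May 11, 1782: 365 days.
May 11, 1782 → May 11, 1783: 365 days.
May 11, 1783 → May 11, 1784: 366 days (Feb 29, 1784 is in that span).
May 11, 1784 → May 11, 1785: 365 days.
May 11, 1785 → May 11, 1786: 365 days.
May 11, 1786 → May 11, 1787: 365 days.
May 11, 1787 → May 11, 1788: 366 days (Feb 29, 1788 is in that span).
May 11, 1788 → May 11, 1789: 365 days.
May 11, 1789 → May 11, 1790: 365 days.
May 11, 1790 → May 11, 1791: 365 days.
May 11, 1791 → May 11, 1792: 366 days (Feb 29, 1792 is in that span).
May 11, 1792 → May 11, 1793: 365 days.
May 11, 1793 → May 11, 1794: 365 days.
May 11, 1794 → Jun 11, 1794: 31 days (May has 31).
Jun 11, 1794 → Jul 11, 1794: 30 days (June has 30).
Jul 11, 1794 → Aug 11, 1794: 31 days (July has 31).
Aug 11, 1794 → Sep 11, 1794: 31 days (August has 31).
Sep 11, 1794 → Oct 11, 1794: 30 days (September has 30).
Oct 11, 1794 → Nov 11, 1794: 31 days (October has 31).
Nov 11, 1794 → Dec 11, 1794: 30 days (November has 30).
Dec 11, 1794 → Jan 11, 1795: 31 days (December has 31).
Jan 11, 1795 → Jan 24, 1795: 13 days.
Total: 7198 days.

7198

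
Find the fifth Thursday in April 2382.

April 29, 2382

April 1, 2382 is a Thursday.
The first Thursday is therefore April 1 (same day).
The fifth Thursday is 1 + 4×7 = April 29.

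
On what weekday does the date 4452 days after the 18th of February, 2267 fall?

Monday

First find the weekday of Feb 18, 2267. Doomsday rule: the anchor day for the 2200s is Friday. For year 67: 67÷12 = 5 r 7, and 7÷4 = 1, so 5+7+1 = 13.
Friday + 13 ≡ Thursday — that's 2267's doomsday.
In February the doomsday date is Feb 28 (2267 is not a leap year).
Feb 18 is 10 days before Feb 28; 10 mod 7 = 3, so Thursday − 3 = Monday.
4452 mod 7 = 0, so 4452 days after a Monday is Monday + 0 = Monday.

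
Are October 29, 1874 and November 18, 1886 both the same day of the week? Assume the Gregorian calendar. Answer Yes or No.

From Oct 29, 1874 to Nov 18, 1886 is 4403 days.
4403 mod 7 = 0, so they are the same weekday.
(Oct 29, 1874 is a Thursday; Nov 18, 1886 is a Thursday.)

Yes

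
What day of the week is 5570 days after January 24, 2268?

First find the weekday of Jan 24, 2268. Doomsday rule: the anchor day for the 2200s is Friday. For year 68: 68÷12 = 5 r 8, and 8÷4 = 2, so 5+8+2 = 15.
Friday + 15 ≡ Saturday — that's 2268's doomsday.
In January the doomsday date is Jan 4 (2268 is a leap year (divisible by 4)).
Jan 24 is 20 days after Jan 4; 20 mod 7 = 6, so Saturday + 6 = Friday.
5570 mod 7 = 5, so 5570 days after a Friday is Friday + 5 = Wednesday.

Wednesday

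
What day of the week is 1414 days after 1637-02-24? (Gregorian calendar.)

Tuesday

First find the weekday of Feb 24, 1637. Doomsday rule: the anchor day for the 1600s is Tuesday. For year 37: 37÷12 = 3 r 1, and 1÷4 = 0, so 3+1+0 = 4.
Tuesday + 4 ≡ Saturday — that's 1637's doomsday.
In February the doomsday date is Feb 28 (1637 is not a leap year).
Feb 24 is 4 days before Feb 28; 4 mod 7 = 4, so Saturday − 4 = Tuesday.
1414 mod 7 = 0, so 1414 days after a Tuesday is Tuesday + 0 = Tuesday.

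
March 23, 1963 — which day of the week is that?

January 1, 1963 is a Tuesday.
Jan 1, 1963 → Feb 1, 1963: 31 days (January has 31).
Feb 1, 1963 → Mar 1, 1963: 28 days (February has 28).
Mar 1, 1963 → Mar 23, 1963: 22 days.
Total: 81 days.
81 mod 7 = 4, so Tuesday + 4 = Saturday.

Saturday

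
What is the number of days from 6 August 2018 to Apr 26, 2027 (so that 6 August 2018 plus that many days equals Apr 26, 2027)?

Aug 6, 2018 → Aug 6, 2019: 365 days.
Aug 6, 2019 → Aug 6, 2020: 366 days (Feb 29, 2020 is in that span).
Aug 6, 2020 → Aug 6, 2021: 365 days.
Aug 6, 2021 → Aug 6, 2022: 365 days.
Aug 6, 2022 → Aug 6, 2023: 365 days.
Aug 6, 2023 → Aug 6, 2024: 366 days (Feb 29, 2024 is in that span).
Aug 6, 2024 → Aug 6, 2025: 365 days.
Aug 6, 2025 → Aug 6, 2026: 365 days.
Aug 6, 2026 → Sep 6, 2026: 31 days (August has 31).
Sep 6, 2026 → Oct 6, 2026: 30 days (September has 30).
Oct 6, 2026 → Nov 6, 2026: 31 days (October has 31).
Nov 6, 2026 → Dec 6, 2026: 30 days (November has 30).
Dec 6, 2026 → Jan 6, 2027: 31 days (December has 31).
Jan 6, 2027 → Feb 6, 2027: 31 days (January has 31).
Feb 6, 2027 → Mar 6, 2027: 28 days (February has 28).
Mar 6, 2027 → Apr 6, 2027: 31 days (March has 31).
Apr 6, 2027 → Apr 26, 2027: 20 days.
Total: 3185 days.

3185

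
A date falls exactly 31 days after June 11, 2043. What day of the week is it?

First find the weekday of Jun 11, 2043. Doomsday rule: the anchor day for the 2000s is Tuesday. For year 43: 43÷12 = 3 r 7, and 7÷4 = 1, so 3+7+1 = 11.
Tuesday + 11 ≡ Saturday — that's 2043's doomsday.
In June the doomsday date is Jun 6.
Jun 11 is 5 days after Jun 6; 5 mod 7 = 5, so Saturday + 5 = Thursday.
31 mod 7 = 3, so 31 days after a Thursday is Thursday + 3 = Sunday.

Sunday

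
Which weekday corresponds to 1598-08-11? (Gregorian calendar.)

Doomsday rule: the anchor day for the 1500s is Wednesday. For year 98: 98÷12 = 8 r 2, and 2÷4 = 0, so 8+2+0 = 10.
Wednesday + 10 ≡ Saturday — that's 1598's doomsday.
In August the doomsday date is Aug 8.
Aug 11 is 3 days after Aug 8; 3 mod 7 = 3, so Saturday + 3 = Tuesday.

Tuesday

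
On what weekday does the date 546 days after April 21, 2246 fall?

Tuesday

First find the weekday of Apr 21, 2246. Doomsday rule: the anchor day for the 2200s is Friday. For year 46: 46÷12 = 3 r 10, and 10÷4 = 2, so 3+10+2 = 15.
Friday + 15 ≡ Saturday — that's 2246's doomsday.
In April the doomsday date is Apr 4.
Apr 21 is 17 days after Apr 4; 17 mod 7 = 3, so Saturday + 3 = Tuesday.
546 mod 7 = 0, so 546 days after a Tuesday is Tuesday + 0 = Tuesday.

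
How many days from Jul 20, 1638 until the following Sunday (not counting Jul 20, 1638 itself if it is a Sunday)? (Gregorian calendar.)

5

Jul 20, 1638 is a Tuesday.
From Tuesday to the next Sunday is 5 days.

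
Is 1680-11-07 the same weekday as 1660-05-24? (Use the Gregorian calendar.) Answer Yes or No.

No

From May 24, 1660 to Nov 7, 1680 is 7472 days.
7472 mod 7 = 3, so they are different weekdays.
(May 24, 1660 is a Monday; Nov 7, 1680 is a Thursday.)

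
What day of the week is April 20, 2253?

Wednesday

Doomsday rule: the anchor day for the 2200s is Friday. For year 53: 53÷12 = 4 r 5, and 5÷4 = 1, so 4+5+1 = 10.
Friday + 10 ≡ Monday — that's 2253's doomsday.
In April the doomsday date is Apr 4.
Apr 20 is 16 days after Apr 4; 16 mod 7 = 2, so Monday + 2 = Wednesday.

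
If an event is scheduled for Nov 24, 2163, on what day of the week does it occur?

Doomsday rule: the anchor day for the 2100s is Sunday. For year 63: 63÷12 = 5 r 3, and 3÷4 = 0, so 5+3+0 = 8.
Sunday + 8 ≡ Monday — that's 2163's doomsday.
In November the doomsday date is Nov 7.
Nov 24 is 17 days after Nov 7; 17 mod 7 = 3, so Monday + 3 = Thursday.

Thursday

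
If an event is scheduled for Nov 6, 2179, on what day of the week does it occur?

Doomsday rule: the anchor day for the 2100s is Sunday. For year 79: 79÷12 = 6 r 7, and 7÷4 = 1, so 6+7+1 = 14.
Sunday + 14 ≡ Sunday — that's 2179's doomsday.
In November the doomsday date is Nov 7.
Nov 6 is 1 day before Nov 7; 1 mod 7 = 1, so Sunday − 1 = Saturday.

Saturday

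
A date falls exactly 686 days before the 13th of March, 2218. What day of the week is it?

Mar 13, 2218 is a Friday.
686 mod 7 = 0, so 686 days before a Friday is Friday − 0 = Friday.

Friday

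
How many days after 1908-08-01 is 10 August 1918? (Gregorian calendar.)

3661

Aug 1, 1908 → Aug 1, 1909: 365 days.
Aug 1, 1909 → Aug 1, 1910: 365 days.
Aug 1, 1910 → Aug 1, 1911: 365 days.
Aug 1, 1911 → Aug 1, 1912: 366 days (Feb 29, 1912 is in that span).
Aug 1, 1912 → Aug 1, 1913: 365 days.
Aug 1, 1913 → Aug 1, 1914: 365 days.
Aug 1, 1914 → Aug 1, 1915: 365 days.
Aug 1, 1915 → Aug 1, 1916: 366 days (Feb 29, 1916 is in that span).
Aug 1, 1916 → Aug 1, 1917: 365 days.
Aug 1, 1917 → Sep 1, 1917: 31 days (August has 31).
Sep 1, 1917 → Oct 1, 1917: 30 days (September has 30).
Oct 1, 1917 → Nov 1, 1917: 31 days (October has 31).
Nov 1, 1917 → Dec 1, 1917: 30 days (November has 30).
Dec 1, 1917 → Jan 1, 1918: 31 days (December has 31).
Jan 1, 1918 → Feb 1, 1918: 31 days (January has 31).
Feb 1, 1918 → Mar 1, 1918: 28 days (February has 28).
Mar 1, 1918 → Apr 1, 1918: 31 days (March has 31).
Apr 1, 1918 → May 1, 1918: 30 days (April has 30).
May 1, 1918 → Jun 1, 1918: 31 days (May has 31).
Jun 1, 1918 → Jul 1, 1918: 30 days (June has 30).
Jul 1, 1918 → Aug 1, 1918: 31 days (July has 31).
Aug 1, 1918 → Aug 10, 1918: 9 days.
Total: 3661 days.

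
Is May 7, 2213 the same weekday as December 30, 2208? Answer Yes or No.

Yes

From Dec 30, 2208 to May 7, 2213 is 1589 days.
1589 mod 7 = 0, so they are the same weekday.
(Dec 30, 2208 is a Friday; May 7, 2213 is a Friday.)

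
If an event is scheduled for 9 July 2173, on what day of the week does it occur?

Doomsday rule: the anchor day for the 2100s is Sunday. For year 73: 73÷12 = 6 r 1, and 1÷4 = 0, so 6+1+0 = 7.
Sunday + 7 ≡ Sunday — that's 2173's doomsday.
In July the doomsday date is Jul 11.
Jul 9 is 2 days before Jul 11; 2 mod 7 = 2, so Sunday − 2 = Friday.

Friday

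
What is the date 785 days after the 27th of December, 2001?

February 20, 2004

+365 (one year) → Dec 27, 2002 (420 left).
+365 (one year) → Dec 27, 2003 (55 left).
Dec has 31 days: +5 → Jan 1, 2004 (50 left).
Jan has 31 days: +31 → Feb 1, 2004 (19 left).
+19 → Feb 20, 2004.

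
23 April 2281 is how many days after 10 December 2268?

4517

Dec 10, 2268 → Dec 10, 2269: 365 days.
Dec 10, 2269 → Dec 10, 2270: 365 days.
Dec 10, 2270 → Dec 10, 2271: 365 days.
Dec 10, 2271 → Dec 10, 2272: 366 days (Feb 29, 2272 is in that span).
Dec 10, 2272 → Dec 10, 2273: 365 days.
Dec 10, 2273 → Dec 10, 2274: 365 days.
Dec 10, 2274 → Dec 10, 2275: 365 days.
Dec 10, 2275 → Dec 10, 2276: 366 days (Feb 29, 2276 is in that span).
Dec 10, 2276 → Dec 10, 2277: 365 days.
Dec 10, 2277 → Dec 10, 2278: 365 days.
Dec 10, 2278 → Dec 10, 2279: 365 days.
Dec 10, 2279 → Dec 10, 2280: 366 days (Feb 29, 2280 is in that span).
Dec 10, 2280 → Jan 10, 2281: 31 days (December has 31).
Jan 10, 2281 → Feb 10, 2281: 31 days (January has 31).
Feb 10, 2281 → Mar 10, 2281: 28 days (February has 28).
Mar 10, 2281 → Apr 10, 2281: 31 days (March has 31).
Apr 10, 2281 → Apr 23, 2281: 13 days.
Total: 4517 days.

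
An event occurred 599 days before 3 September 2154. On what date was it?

January 12, 2153

−365 (one year) → Sep 3, 2153 (234 left).
−3 → Aug 31, 2153 (end of Aug, 31 days; 231 left).
−31 → Jul 31, 2153 (end of Jul, 31 days; 200 left).
−31 → Jun 30, 2153 (end of Jun, 30 days; 169 left).
−30 → May 31, 2153 (end of May, 31 days; 139 left).
−31 → Apr 30, 2153 (end of Apr, 30 days; 108 left).
−30 → Mar 31, 2153 (end of Mar, 31 days; 78 left).
−31 → Feb 28, 2153 (end of Feb, 28 days; 47 left).
−28 → Jan 31, 2153 (end of Jan, 31 days; 19 left).
−19 → Jan 12, 2153.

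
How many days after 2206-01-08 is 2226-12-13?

Jan 8, 2206 → Jan 8, 2207: 365 days.
Jan 8, 2207 → Jan 8, 2208: 365 days.
Jan 8, 2208 → Jan 8, 2209: 366 days (Feb 29, 2208 is in that span).
Jan 8, 2209 → Jan 8, 2210: 365 days.
Jan 8, 2210 → Jan 8, 2211: 365 days.
Jan 8, 2211 → Jan 8, 2212: 365 days.
Jan 8, 2212 → Jan 8, 2213: 366 days (Feb 29, 2212 is in that span).
Jan 8, 2213 → Jan 8, 2214: 365 days.
Jan 8, 2214 → Jan 8, 2215: 365 days.
Jan 8, 2215 → Jan 8, 2216: 365 days.
Jan 8, 2216 → Jan 8, 2217: 366 days (Feb 29, 2216 is in that span).
Jan 8, 2217 → Jan 8, 2218: 365 days.
Jan 8, 2218 → Jan 8, 2219: 365 days.
Jan 8, 2219 → Jan 8, 2220: 365 days.
Jan 8, 2220 → Jan 8, 2221: 366 days (Feb 29, 2220 is in that span).
Jan 8, 2221 → Jan 8, 2222: 365 days.
Jan 8, 2222 → Jan 8, 2223: 365 days.
Jan 8, 2223 → Jan 8, 2224: 365 days.
Jan 8, 2224 → Jan 8, 2225: 366 days (Feb 29, 2224 is in that span).
Jan 8, 2225 → Jan 8, 2226: 365 days.
Jan 8, 2226 → Feb 8, 2226: 31 days (January has 31).
Feb 8, 2226 → Mar 8, 2226: 28 days (February has 28).
Mar 8, 2226 → Apr 8, 2226: 31 days (March has 31).
Apr 8, 2226 → May 8, 2226: 30 days (April has 30).
May 8, 2226 → Jun 8, 2226: 31 days (May has 31).
Jun 8, 2226 → Jul 8, 2226: 30 days (June has 30).
Jul 8, 2226 → Aug 8, 2226: 31 days (July has 31).
Aug 8, 2226 → Sep 8, 2226: 31 days (August has 31).
Sep 8, 2226 → Oct 8, 2226: 30 days (September has 30).
Oct 8, 2226 → Nov 8, 2226: 31 days (October has 31).
Nov 8, 2226 → Dec 8, 2226: 30 days (November has 30).
Dec 8, 2226 → Dec 13, 2226: 5 days.
Total: 7644 days.

7644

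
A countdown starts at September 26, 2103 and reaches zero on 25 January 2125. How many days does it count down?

7792

Sep 26, 2103 → Sep 26, 2104: 366 days (Feb 29, 2104 is in that span).
Sep 26, 2104 → Sep 26, 2105: 365 days.
Sep 26, 2105 → Sep 26, 2106: 365 days.
Sep 26, 2106 → Sep 26, 2107: 365 days.
Sep 26, 2107 → Sep 26, 2108: 366 days (Feb 29, 2108 is in that span).
Sep 26, 2108 → Sep 26, 2109: 365 days.
Sep 26, 2109 → Sep 26, 2110: 365 days.
Sep 26, 2110 → Sep 26, 2111: 365 days.
Sep 26, 2111 → Sep 26, 2112: 366 days (Feb 29, 2112 is in that span).
Sep 26, 2112 → Sep 26, 2113: 365 days.
Sep 26, 2113 → Sep 26, 2114: 365 days.
Sep 26, 2114 → Sep 26, 2115: 365 days.
Sep 26, 2115 → Sep 26, 2116: 366 days (Feb 29, 2116 is in that span).
Sep 26, 2116 → Sep 26, 2117: 365 days.
Sep 26, 2117 → Sep 26, 2118: 365 days.
Sep 26, 2118 → Sep 26, 2119: 365 days.
Sep 26, 2119 → Sep 26, 2120: 366 days (Feb 29, 2120 is in that span).
Sep 26, 2120 → Sep 26, 2121: 365 days.
Sep 26, 2121 → Sep 26, 2122: 365 days.
Sep 26, 2122 → Sep 26, 2123: 365 days.
Sep 26, 2123 → Sep 26, 2124: 366 days (Feb 29, 2124 is in that span).
Sep 26, 2124 → Oct 26, 2124: 30 days (September has 30).
Oct 26, 2124 → Nov 26, 2124: 31 days (October has 31).
Nov 26, 2124 → Dec 26, 2124: 30 days (November has 30).
Dec 26, 2124 → Jan 25, 2125: 30 days.
Total: 7792 days.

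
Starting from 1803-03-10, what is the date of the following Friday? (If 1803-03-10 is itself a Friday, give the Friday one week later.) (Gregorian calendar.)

Mar 10, 1803 is a Thursday.
From Thursday to the next Friday is 1 day.
Mar 10, 1803 + 1 = Mar 11, 1803.

March 11, 1803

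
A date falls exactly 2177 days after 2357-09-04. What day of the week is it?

Wednesday

Sep 4, 2357 is a Wednesday.
2177 mod 7 = 0, so 2177 days after a Wednesday is Wednesday + 0 = Wednesday.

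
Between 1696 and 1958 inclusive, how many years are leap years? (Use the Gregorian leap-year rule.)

Multiples of 4 in [1696,1958]: 66.
Of those, multiples of 100: 3 (not leap unless ÷400).
Multiples of 400: 0.
Leap years = 66 − 3 + 0 = 63.

63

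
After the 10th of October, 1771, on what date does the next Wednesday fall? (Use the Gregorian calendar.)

Oct 10, 1771 is a Thursday.
From Thursday to the next Wednesday is 6 days.
Oct 10, 1771 + 6 = Oct 16, 1771.

October 16, 1771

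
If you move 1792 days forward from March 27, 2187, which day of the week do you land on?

Tuesday

Mar 27, 2187 is a Tuesday.
1792 mod 7 = 0, so 1792 days after a Tuesday is Tuesday + 0 = Tuesday.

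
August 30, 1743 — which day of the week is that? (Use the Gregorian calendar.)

Doomsday rule: the anchor day for the 1700s is Sunday. For year 43: 43÷12 = 3 r 7, and 7÷4 = 1, so 3+7+1 = 11.
Sunday + 11 ≡ Thursday — that's 1743's doomsday.
In August the doomsday date is Aug 8.
Aug 30 is 22 days after Aug 8; 22 mod 7 = 1, so Thursday + 1 = Friday.

Friday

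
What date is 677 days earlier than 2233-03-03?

−365 (one year) → Mar 3, 2232 (312 left).
−3 → Feb 29, 2232 (end of Feb, 29 days; 309 left).
−29 → Jan 31, 2232 (end of Jan, 31 days; 280 left).
−31 → Dec 31, 2231 (end of Dec, 31 days; 249 left).
−31 → Nov 30, 2231 (end of Nov, 30 days; 218 left).
−30 → Oct 31, 2231 (end of Oct, 31 days; 188 left).
−31 → Sep 30, 2231 (end of Sep, 30 days; 157 left).
−30 → Aug 31, 2231 (end of Aug, 31 days; 127 left).
−31 → Jul 31, 2231 (end of Jul, 31 days; 96 left).
−31 → Jun 30, 2231 (end of Jun, 30 days; 65 left).
−30 → May 31, 2231 (end of May, 31 days; 35 left).
−31 → Apr 30, 2231 (end of Apr, 30 days; 4 left).
−4 → Apr 26, 2231.

April 26, 2231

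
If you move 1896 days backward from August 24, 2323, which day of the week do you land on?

Saturday

First find the weekday of Aug 24, 2323. Doomsday rule: the anchor day for the 2300s is Wednesday. For year 23: 23÷12 = 1 r 11, and 11÷4 = 2, so 1+11+2 = 14.
Wednesday + 14 ≡ Wednesday — that's 2323's doomsday.
In August the doomsday date is Aug 8.
Aug 24 is 16 days after Aug 8; 16 mod 7 = 2, so Wednesday + 2 = Friday.
1896 mod 7 = 6, so 1896 days before a Friday is Friday − 6 = Saturday.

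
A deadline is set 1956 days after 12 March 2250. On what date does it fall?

July 20, 2255

+365 (one year) → Mar 12, 2251 (1591 left).
+366 (one year; includes Feb 29, 2252) → Mar 12, 2252 (1225 left).
+365 (one year) → Mar 12, 2253 (860 left).
+365 (one year) → Mar 12, 2254 (495 left).
+365 (one year) → Mar 12, 2255 (130 left).
Mar has 31 days: +20 → Apr 1, 2255 (110 left).
Apr has 30 days: +30 → May 1, 2255 (80 left).
May has 31 days: +31 → Jun 1, 2255 (49 left).
Jun has 30 days: +30 → Jul 1, 2255 (19 left).
+19 → Jul 20, 2255.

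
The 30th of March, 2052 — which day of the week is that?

Doomsday rule: the anchor day for the 2000s is Tuesday. For year 52: 52÷12 = 4 r 4, and 4÷4 = 1, so 4+4+1 = 9.
Tuesday + 9 ≡ Thursday — that's 2052's doomsday.
In March the doomsday date is Mar 14.
Mar 30 is 16 days after Mar 14; 16 mod 7 = 2, so Thursday + 2 = Saturday.

Saturday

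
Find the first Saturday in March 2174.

March 1, 2174 is a Tuesday.
The first Saturday is therefore March 5 (4 days later).

March 5, 2174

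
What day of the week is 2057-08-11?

January 1, 2057 is a Monday.
Jan 1, 2057 → Feb 1, 2057: 31 days (January has 31).
Feb 1, 2057 → Mar 1, 2057: 28 days (February has 28).
Mar 1, 2057 → Apr 1, 2057: 31 days (March has 31).
Apr 1, 2057 → May 1, 2057: 30 days (April has 30).
May 1, 2057 → Jun 1, 2057: 31 days (May has 31).
Jun 1, 2057 → Jul 1, 2057: 30 days (June has 30).
Jul 1, 2057 → Aug 1, 2057: 31 days (July has 31).
Aug 1, 2057 → Aug 11, 2057: 10 days.
Total: 222 days.
222 mod 7 = 5, so Monday + 5 = Saturday.

Saturday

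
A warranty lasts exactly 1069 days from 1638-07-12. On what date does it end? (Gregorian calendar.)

+365 (one year) → Jul 12, 1639 (704 left).
+366 (one year; includes Feb 29, 1640) → Jul 12, 1640 (338 left).
Jul has 31 days: +20 → Aug 1, 1640 (318 left).
Aug has 31 days: +31 → Sep 1, 1640 (287 left).
Sep has 30 days: +30 → Oct 1, 1640 (257 left).
Oct has 31 days: +31 → Nov 1, 1640 (226 left).
Nov has 30 days: +30 → Dec 1, 1640 (196 left).
Dec has 31 days: +31 → Jan 1, 1641 (165 left).
Jan has 31 days: +31 → Feb 1, 1641 (134 left).
Feb has 28 days: +28 → Mar 1, 1641 (106 left).
Mar has 31 days: +31 → Apr 1, 1641 (75 left).
Apr has 30 days: +30 → May 1, 1641 (45 left).
May has 31 days: +31 → Jun 1, 1641 (14 left).
+14 → Jun 15, 1641.

June 15, 1641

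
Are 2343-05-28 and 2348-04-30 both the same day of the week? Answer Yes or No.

Yes

From May 28, 2343 to Apr 30, 2348 is 1799 days.
1799 mod 7 = 0, so they are the same weekday.
(May 28, 2343 is a Friday; Apr 30, 2348 is a Friday.)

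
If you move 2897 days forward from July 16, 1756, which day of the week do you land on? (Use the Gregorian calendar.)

Thursday

First find the weekday of Jul 16, 1756. Doomsday rule: the anchor day for the 1700s is Sunday. For year 56: 56÷12 = 4 r 8, and 8÷4 = 2, so 4+8+2 = 14.
Sunday + 14 ≡ Sunday — that's 1756's doomsday.
In July the doomsday date is Jul 11.
Jul 16 is 5 days after Jul 11; 5 mod 7 = 5, so Sunday + 5 = Friday.
2897 mod 7 = 6, so 2897 days after a Friday is Friday + 6 = Thursday.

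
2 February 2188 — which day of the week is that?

Saturday

January 1, 2188 is a Tuesday.
Jan 1, 2188 → Feb 1, 2188: 31 days (January has 31).
Feb 1, 2188 → Feb 2, 2188: 1 days.
Total: 32 days.
32 mod 7 = 4, so Tuesday + 4 = Saturday.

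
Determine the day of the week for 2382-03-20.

Saturday

Doomsday rule: the anchor day for the 2300s is Wednesday. For year 82: 82÷12 = 6 r 10, and 10÷4 = 2, so 6+10+2 = 18.
Wednesday + 18 ≡ Sunday — that's 2382's doomsday.
In March the doomsday date is Mar 14.
Mar 20 is 6 days after Mar 14; 6 mod 7 = 6, so Sunday + 6 = Saturday.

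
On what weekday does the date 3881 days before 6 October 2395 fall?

Tuesday

First find the weekday of Oct 6, 2395. Doomsday rule: the anchor day for the 2300s is Wednesday. For year 95: 95÷12 = 7 r 11, and 11÷4 = 2, so 7+11+2 = 20.
Wednesday + 20 ≡ Tuesday — that's 2395's doomsday.
In October the doomsday date is Oct 10.
Oct 6 is 4 days before Oct 10; 4 mod 7 = 4, so Tuesday − 4 = Friday.
3881 mod 7 = 3, so 3881 days before a Friday is Friday − 3 = Tuesday.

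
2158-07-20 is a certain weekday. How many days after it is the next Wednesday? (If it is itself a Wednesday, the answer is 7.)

6

Jul 20, 2158 is a Thursday.
From Thursday to the next Wednesday is 6 days.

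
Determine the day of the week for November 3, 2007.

January 1, 2007 is a Monday.
Jan 1, 2007 → Feb 1, 2007: 31 days (January has 31).
Feb 1, 2007 → Mar 1, 2007: 28 days (February has 28).
Mar 1, 2007 → Apr 1, 2007: 31 days (March has 31).
Apr 1, 2007 → May 1, 2007: 30 days (April has 30).
May 1, 2007 → Jun 1, 2007: 31 days (May has 31).
Jun 1, 2007 → Jul 1, 2007: 30 days (June has 30).
Jul 1, 2007 → Aug 1, 2007: 31 days (July has 31).
Aug 1, 2007 → Sep 1, 2007: 31 days (August has 31).
Sep 1, 2007 → Oct 1, 2007: 30 days (September has 30).
Oct 1, 2007 → Nov 1, 2007: 31 days (October has 31).
Nov 1, 2007 → Nov 3, 2007: 2 days.
Total: 306 days.
306 mod 7 = 5, so Monday + 5 = Saturday.

Saturday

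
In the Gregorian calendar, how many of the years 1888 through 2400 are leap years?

Multiples of 4 in [1888,2400]: 129.
Of those, multiples of 100: 6 (not leap unless ÷400).
Multiples of 400: 2.
Leap years = 129 − 6 + 2 = 125.

125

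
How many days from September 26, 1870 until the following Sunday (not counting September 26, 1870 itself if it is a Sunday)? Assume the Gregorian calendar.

6

Sep 26, 1870 is a Monday.
From Monday to the next Sunday is 6 days.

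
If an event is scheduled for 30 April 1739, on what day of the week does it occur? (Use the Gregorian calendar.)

Doomsday rule: the anchor day for the 1700s is Sunday. For year 39: 39÷12 = 3 r 3, and 3÷4 = 0, so 3+3+0 = 6.
Sunday + 6 ≡ Saturday — that's 1739's doomsday.
In April the doomsday date is Apr 4.
Apr 30 is 26 days after Apr 4; 26 mod 7 = 5, so Saturday + 5 = Thursday.

Thursday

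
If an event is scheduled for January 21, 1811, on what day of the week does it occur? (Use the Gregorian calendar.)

Monday

Doomsday rule: the anchor day for the 1800s is Friday. For year 11: 11÷12 = 0 r 11, and 11÷4 = 2, so 0+11+2 = 13.
Friday + 13 ≡ Thursday — that's 1811's doomsday.
In January the doomsday date is Jan 3 (1811 is not a leap year).
Jan 21 is 18 days after Jan 3; 18 mod 7 = 4, so Thursday + 4 = Monday.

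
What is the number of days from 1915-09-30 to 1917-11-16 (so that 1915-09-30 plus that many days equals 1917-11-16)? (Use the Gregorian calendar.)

Sep 30, 1915 → Sep 30, 1916: 366 days (Feb 29, 1916 is in that span).
Sep 30, 1916 → Sep 30, 1917: 365 days.
Sep 30, 1917 → Oct 30, 1917: 30 days (September has 30).
Oct 30, 1917 → Nov 16, 1917: 17 days.
Total: 778 days.

778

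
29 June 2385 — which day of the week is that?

Doomsday rule: the anchor day for the 2300s is Wednesday. For year 85: 85÷12 = 7 r 1, and 1÷4 = 0, so 7+1+0 = 8.
Wednesday + 8 ≡ Thursday — that's 2385's doomsday.
In June the doomsday date is Jun 6.
Jun 29 is 23 days after Jun 6; 23 mod 7 = 2, so Thursday + 2 = Saturday.

Saturday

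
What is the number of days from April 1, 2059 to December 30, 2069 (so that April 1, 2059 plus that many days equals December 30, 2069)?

3926

Apr 1, 2059 → Apr 1, 2060: 366 days (Feb 29, 2060 is in that span).
Apr 1, 2060 → Apr 1, 2061: 365 days.
Apr 1, 2061 → Apr 1, 2062: 365 days.
Apr 1, 2062 → Apr 1, 2063: 365 days.
Apr 1, 2063 → Apr 1, 2064: 366 days (Feb 29, 2064 is in that span).
Apr 1, 2064 → Apr 1, 2065: 365 days.
Apr 1, 2065 → Apr 1, 2066: 365 days.
Apr 1, 2066 → Apr 1, 2067: 365 days.
Apr 1, 2067 → Apr 1, 2068: 366 days (Feb 29, 2068 is in that span).
Apr 1, 2068 → Apr 1, 2069: 365 days.
Apr 1, 2069 → May 1, 2069: 30 days (April has 30).
May 1, 2069 → Jun 1, 2069: 31 days (May has 31).
Jun 1, 2069 → Jul 1, 2069: 30 days (June has 30).
Jul 1, 2069 → Aug 1, 2069: 31 days (July has 31).
Aug 1, 2069 → Sep 1, 2069: 31 days (August has 31).
Sep 1, 2069 → Oct 1, 2069: 30 days (September has 30).
Oct 1, 2069 → Nov 1, 2069: 31 days (October has 31).
Nov 1, 2069 → Dec 1, 2069: 30 days (November has 30).
Dec 1, 2069 → Dec 30, 2069: 29 days.
Total: 3926 days.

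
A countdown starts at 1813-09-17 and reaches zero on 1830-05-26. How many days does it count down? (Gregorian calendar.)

Sep 17, 1813 → Sep 17, 1814: 365 days.
Sep 17, 1814 → Sep 17, 1815: 365 days.
Sep 17, 1815 → Sep 17, 1816: 366 days (Feb 29, 1816 is in that span).
Sep 17, 1816 → Sep 17, 1817: 365 days.
Sep 17, 1817 → Sep 17, 1818: 365 days.
Sep 17, 1818 → Sep 17, 1819: 365 days.
Sep 17, 1819 → Sep 17, 1820: 366 days (Feb 29, 1820 is in that span).
Sep 17, 1820 → Sep 17, 1821: 365 days.
Sep 17, 1821 → Sep 17, 1822: 365 days.
Sep 17, 1822 → Sep 17, 1823: 365 days.
Sep 17, 1823 → Sep 17, 1824: 366 days (Feb 29, 1824 is in that span).
Sep 17, 1824 → Sep 17, 1825: 365 days.
Sep 17, 1825 → Sep 17, 1826: 365 days.
Sep 17, 1826 → Sep 17, 1827: 365 days.
Sep 17, 1827 → Sep 17, 1828: 366 days (Feb 29, 1828 is in that span).
Sep 17, 1828 → Sep 17, 1829: 365 days.
Sep 17, 1829 → Oct 17, 1829: 30 days (September has 30).
Oct 17, 1829 → Nov 17, 1829: 31 days (October has 31).
Nov 17, 1829 → Dec 17, 1829: 30 days (November has 30).
Dec 17, 1829 → Jan 17, 1830: 31 days (December has 31).
Jan 17, 1830 → Feb 17, 1830: 31 days (January has 31).
Feb 17, 1830 → Mar 17, 1830: 28 days (February has 28).
Mar 17, 1830 → Apr 17, 1830: 31 days (March has 31).
Apr 17, 1830 → May 17, 1830: 30 days (April has 30).
May 17, 1830 → May 26, 1830: 9 days.
Total: 6095 days.

6095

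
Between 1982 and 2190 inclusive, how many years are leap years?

Multiples of 4 in [1982,2190]: 52.
Of those, multiples of 100: 2 (not leap unless ÷400).
Multiples of 400: 1.
Leap years = 52 − 2 + 1 = 51.

51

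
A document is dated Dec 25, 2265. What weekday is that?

Doomsday rule: the anchor day for the 2200s is Friday. For year 65: 65÷12 = 5 r 5, and 5÷4 = 1, so 5+5+1 = 11.
Friday + 11 ≡ Tuesday — that's 2265's doomsday.
In December the doomsday date is Dec 12.
Dec 25 is 13 days after Dec 12; 13 mod 7 = 6, so Tuesday + 6 = Monday.

Monday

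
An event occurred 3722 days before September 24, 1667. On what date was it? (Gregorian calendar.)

July 16, 1657

−365 (one year) → Sep 24, 1666 (3357 left).
−365 (one year) → Sep 24, 1665 (2992 left).
−365 (one year) → Sep 24, 1664 (2627 left).
−366 (one year; includes Feb 29, 1664) → Sep 24, 1663 (2261 left).
−365 (one year) → Sep 24, 1662 (1896 left).
−365 (one year) → Sep 24, 1661 (1531 left).
−365 (one year) → Sep 24, 1660 (1166 left).
−366 (one year; includes Feb 29, 1660) → Sep 24, 1659 (800 left).
−365 (one year) → Sep 24, 1658 (435 left).
−365 (one year) → Sep 24, 1657 (70 left).
−24 → Aug 31, 1657 (end of Aug, 31 days; 46 left).
−31 → Jul 31, 1657 (end of Jul, 31 days; 15 left).
−15 → Jul 16, 1657.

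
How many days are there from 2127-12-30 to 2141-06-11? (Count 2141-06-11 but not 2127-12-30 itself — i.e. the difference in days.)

4912

Dec 30, 2127 → Dec 30, 2128: 366 days (Feb 29, 2128 is in that span).
Dec 30, 2128 → Dec 30, 2129: 365 days.
Dec 30, 2129 → Dec 30, 2130: 365 days.
Dec 30, 2130 → Dec 30, 2131: 365 days.
Dec 30, 2131 → Dec 30, 2132: 366 days (Feb 29, 2132 is in that span).
Dec 30, 2132 → Dec 30, 2133: 365 days.
Dec 30, 2133 → Dec 30, 2134: 365 days.
Dec 30, 2134 → Dec 30, 2135: 365 days.
Dec 30, 2135 → Dec 30, 2136: 366 days (Feb 29, 2136 is in that span).
Dec 30, 2136 → Dec 30, 2137: 365 days.
Dec 30, 2137 → Dec 30, 2138: 365 days.
Dec 30, 2138 → Dec 30, 2139: 365 days.
Dec 30, 2139 → Dec 30, 2140: 366 days (Feb 29, 2140 is in that span).
Dec 30, 2140 → Jan 30, 2141: 31 days (December has 31).
Jan 30, 2141 → Feb 28, 2141: 29 days (January has 31).
Feb 28, 2141 → Mar 28, 2141: 28 days (February has 28).
Mar 28, 2141 → Apr 28, 2141: 31 days (March has 31).
Apr 28, 2141 → May 28, 2141: 30 days (April has 30).
May 28, 2141 → Jun 11, 2141: 14 days.
Total: 4912 days.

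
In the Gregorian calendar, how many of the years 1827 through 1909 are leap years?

Multiples of 4 in [1827,1909]: 21.
Of those, multiples of 100: 1 (not leap unless ÷400).
Multiples of 400: 0.
Leap years = 21 − 1 + 0 = 20.

20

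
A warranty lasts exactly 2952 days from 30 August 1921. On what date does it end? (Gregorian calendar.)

September 29, 1929

+365 (one year) → Aug 30, 1922 (2587 left).
+365 (one year) → Aug 30, 1923 (2222 left).
+366 (one year; includes Feb 29, 1924) → Aug 30, 1924 (1856 left).
+365 (one year) → Aug 30, 1925 (1491 left).
+365 (one year) → Aug 30, 1926 (1126 left).
+365 (one year) → Aug 30, 1927 (761 left).
+366 (one year; includes Feb 29, 1928) → Aug 30, 1928 (395 left).
Aug has 31 days: +2 → Sep 1, 1928 (393 left).
Sep has 30 days: +30 → Oct 1, 1928 (363 left).
Oct has 31 days: +31 → Nov 1, 1928 (332 left).
Nov has 30 days: +30 → Dec 1, 1928 (302 left).
Dec has 31 days: +31 → Jan 1, 1929 (271 left).
Jan has 31 days: +31 → Feb 1, 1929 (240 left).
Feb has 28 days: +28 → Mar 1, 1929 (212 left).
Mar has 31 days: +31 → Apr 1, 1929 (181 left).
Apr has 30 days: +30 → May 1, 1929 (151 left).
May has 31 days: +31 → Jun 1, 1929 (120 left).
Jun has 30 days: +30 → Jul 1, 1929 (90 left).
Jul has 31 days: +31 → Aug 1, 1929 (59 left).
Aug has 31 days: +31 → Sep 1, 1929 (28 left).
+28 → Sep 29, 1929.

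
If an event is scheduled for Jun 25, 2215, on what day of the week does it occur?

Sunday

Doomsday rule: the anchor day for the 2200s is Friday. For year 15: 15÷12 = 1 r 3, and 3÷4 = 0, so 1+3+0 = 4.
Friday + 4 ≡ Tuesday — that's 2215's doomsday.
In June the doomsday date is Jun 6.
Jun 25 is 19 days after Jun 6; 19 mod 7 = 5, so Tuesday + 5 = Sunday.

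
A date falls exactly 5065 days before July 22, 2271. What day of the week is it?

Tuesday

Jul 22, 2271 is a Saturday.
5065 mod 7 = 4, so 5065 days before a Saturday is Saturday − 4 = Tuesday.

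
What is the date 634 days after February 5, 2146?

November 1, 2147

+365 (one year) → Feb 5, 2147 (269 left).
Feb has 28 days: +24 → Mar 1, 2147 (245 left).
Mar has 31 days: +31 → Apr 1, 2147 (214 left).
Apr has 30 days: +30 → May 1, 2147 (184 left).
May has 31 days: +31 → Jun 1, 2147 (153 left).
Jun has 30 days: +30 → Jul 1, 2147 (123 left).
Jul has 31 days: +31 → Aug 1, 2147 (92 left).
Aug has 31 days: +31 → Sep 1, 2147 (61 left).
Sep has 30 days: +30 → Oct 1, 2147 (31 left).
Oct has 31 days: +31 → Nov 1, 2147 (0 left).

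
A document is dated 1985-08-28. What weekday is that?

Wednesday

January 1, 1985 is a Tuesday.
Jan 1, 1985 → Feb 1, 1985: 31 days (January has 31).
Feb 1, 1985 → Mar 1, 1985: 28 days (February has 28).
Mar 1, 1985 → Apr 1, 1985: 31 days (March has 31).
Apr 1, 1985 → May 1, 1985: 30 days (April has 30).
May 1, 1985 → Jun 1, 1985: 31 days (May has 31).
Jun 1, 1985 → Jul 1, 1985: 30 days (June has 30).
Jul 1, 1985 → Aug 1, 1985: 31 days (July has 31).
Aug 1, 1985 → Aug 28, 1985: 27 days.
Total: 239 days.
239 mod 7 = 1, so Tuesday + 1 = Wednesday.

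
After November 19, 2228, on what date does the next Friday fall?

Nov 19, 2228 is a Wednesday.
From Wednesday to the next Friday is 2 days.
Nov 19, 2228 + 2 = Nov 21, 2228.

November 21, 2228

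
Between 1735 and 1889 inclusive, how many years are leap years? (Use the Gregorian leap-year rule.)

Multiples of 4 in [1735,1889]: 39.
Of those, multiples of 100: 1 (not leap unless ÷400).
Multiples of 400: 0.
Leap years = 39 − 1 + 0 = 38.

38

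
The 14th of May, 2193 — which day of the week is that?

Doomsday rule: the anchor day for the 2100s is Sunday. For year 93: 93÷12 = 7 r 9, and 9÷4 = 2, so 7+9+2 = 18.
Sunday + 18 ≡ Thursday — that's 2193's doomsday.
In May the doomsday date is May 9.
May 14 is 5 days after May 9; 5 mod 7 = 5, so Thursday + 5 = Tuesday.

Tuesday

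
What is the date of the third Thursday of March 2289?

March 21, 2289

March 1, 2289 is a Friday.
The first Thursday is therefore March 7 (6 days later).
The third Thursday is 7 + 2×7 = March 21.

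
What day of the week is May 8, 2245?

Doomsday rule: the anchor day for the 2200s is Friday. For year 45: 45÷12 = 3 r 9, and 9÷4 = 2, so 3+9+2 = 14.
Friday + 14 ≡ Friday — that's 2245's doomsday.
In May the doomsday date is May 9.
May 8 is 1 day before May 9; 1 mod 7 = 1, so Friday − 1 = Thursday.

Thursday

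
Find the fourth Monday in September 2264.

September 26, 2264

September 1, 2264 is a Thursday.
The first Monday is therefore September 5 (4 days later).
The fourth Monday is 5 + 3×7 = September 26.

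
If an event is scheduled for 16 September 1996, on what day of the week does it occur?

Monday

Doomsday rule: the anchor day for the 1900s is Wednesday. For year 96: 96÷12 = 8 r 0, and 0÷4 = 0, so 8+0+0 = 8.
Wednesday + 8 ≡ Thursday — that's 1996's doomsday.
In September the doomsday date is Sep 5.
Sep 16 is 11 days after Sep 5; 11 mod 7 = 4, so Thursday + 4 = Monday.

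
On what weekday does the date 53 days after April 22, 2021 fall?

Apr 22, 2021 is a Thursday.
53 mod 7 = 4, so 53 days after a Thursday is Thursday + 4 = Monday.

Monday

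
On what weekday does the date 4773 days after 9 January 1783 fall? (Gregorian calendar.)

Wednesday

First find the weekday of Jan 9, 1783. Doomsday rule: the anchor day for the 1700s is Sunday. For year 83: 83÷12 = 6 r 11, and 11÷4 = 2, so 6+11+2 = 19.
Sunday + 19 ≡ Friday — that's 1783's doomsday.
In January the doomsday date is Jan 3 (1783 is not a leap year).
Jan 9 is 6 days after Jan 3; 6 mod 7 = 6, so Friday + 6 = Thursday.
4773 mod 7 = 6, so 4773 days after a Thursday is Thursday + 6 = Wednesday.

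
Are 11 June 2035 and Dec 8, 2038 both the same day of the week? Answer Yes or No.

No

From Jun 11, 2035 to Dec 8, 2038 is 1276 days.
1276 mod 7 = 2, so they are different weekdays.
(Jun 11, 2035 is a Monday; Dec 8, 2038 is a Wednesday.)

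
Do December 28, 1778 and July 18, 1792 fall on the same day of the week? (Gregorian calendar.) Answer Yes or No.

From Dec 28, 1778 to Jul 18, 1792 is 4951 days.
4951 mod 7 = 2, so they are different weekdays.
(Dec 28, 1778 is a Monday; Jul 18, 1792 is a Wednesday.)

No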